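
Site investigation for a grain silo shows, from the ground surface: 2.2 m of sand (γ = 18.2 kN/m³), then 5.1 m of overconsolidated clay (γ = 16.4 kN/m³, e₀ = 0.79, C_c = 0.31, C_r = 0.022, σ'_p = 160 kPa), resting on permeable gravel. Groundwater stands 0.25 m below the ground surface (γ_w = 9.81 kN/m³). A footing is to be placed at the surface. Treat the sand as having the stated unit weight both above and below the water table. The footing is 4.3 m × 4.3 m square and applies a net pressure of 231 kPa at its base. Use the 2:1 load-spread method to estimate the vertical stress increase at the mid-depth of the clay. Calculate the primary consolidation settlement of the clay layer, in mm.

S_c ≈ 23.6 mm

Mid-depth of clay below the ground surface: z = 2.2 + 5.1/2 = 4.75 m.
Total vertical stress at mid-clay: σ_v = 18.2×2.2 + 16.4×2.55 = 81.86 kPa.
Pore pressure: u = 9.81×(4.75 − 0.25) = 44.145 kPa.
Initial effective stress: σ'_0 = σ_v − u = 81.86 − 44.145 = 37.715 kPa.
Stress increase at mid-clay by the 2:1 spreading method:
Δσ = qBL/((B+z)(L+z)) = 231×4.3×4.3/((4.3+4.75)(4.3+4.75)) = 52.15 kPa
Final effective stress: σ'_f = 37.715 + 52.15 = 89.865 kPa.
σ'_f = 89.865 ≤ σ'_p = 160 kPa, so the clay remains overconsolidated and only the recompression index applies:
S_c = C_r·H/(1+e₀)·log₁₀(σ'_f/σ'_0) = 0.022×5.1/1.79×log₁₀(89.865/37.715)
    = 0.062682 × 0.37708 = 0.02364 m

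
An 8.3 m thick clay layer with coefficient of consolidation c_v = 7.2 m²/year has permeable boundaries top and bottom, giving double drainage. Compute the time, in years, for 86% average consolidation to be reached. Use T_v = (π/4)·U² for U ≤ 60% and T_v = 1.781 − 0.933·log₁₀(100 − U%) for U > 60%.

t ≈ 1.7 years

Drainage path length: H_d = H/2 = 4.15 m (double drainage).
U > 60%: T_v = 1.781 − 0.933·log₁₀(100 − 86) = 0.71166.
t = T_v·H_d²/c_v = 0.71166×4.15²/7.2 = 1.702 years.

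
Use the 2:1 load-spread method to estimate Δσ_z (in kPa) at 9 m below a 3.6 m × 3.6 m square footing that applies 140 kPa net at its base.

By the 2:1 method the load spreads at 1 horizontal : 2 vertical, so at depth z the loaded area has grown by z in each plan dimension:
Δσ = qBL/((B+z)(L+z)) = 140×3.6×3.6/((3.6+9)(3.6+9)) = 11.429 kPa

Δσ_z ≈ 11.4 kPa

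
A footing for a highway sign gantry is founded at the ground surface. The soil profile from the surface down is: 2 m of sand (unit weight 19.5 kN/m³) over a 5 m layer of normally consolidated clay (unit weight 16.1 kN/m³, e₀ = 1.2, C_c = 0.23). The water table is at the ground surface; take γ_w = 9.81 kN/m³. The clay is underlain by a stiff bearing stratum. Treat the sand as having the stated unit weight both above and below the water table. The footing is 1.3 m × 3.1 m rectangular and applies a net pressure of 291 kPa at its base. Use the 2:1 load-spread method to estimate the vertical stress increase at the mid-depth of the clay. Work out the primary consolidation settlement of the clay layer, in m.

Mid-depth of clay below the ground surface: z = 2 + 5/2 = 4.5 m.
Total vertical stress at mid-clay: σ_v = 19.5×2 + 16.1×2.5 = 79.25 kPa.
Pore pressure: u = 9.81×(4.5 − 0) = 44.145 kPa.
Initial effective stress: σ'_0 = σ_v − u = 79.25 − 44.145 = 35.105 kPa.
Stress increase at mid-clay by the 2:1 spreading method:
Δσ = qBL/((B+z)(L+z)) = 291×1.3×3.1/((1.3+4.5)(3.1+4.5)) = 26.605 kPa
Final effective stress: σ'_f = σ'_0 + Δσ = 35.105 + 26.605 = 61.71 kPa.
Normally consolidated clay, so the full stress increment lies on the virgin compression line:
S_c = C_c·H/(1+e₀)·log₁₀(σ'_f/σ'_0) = 0.23×5/(1+1.2)×log₁₀(61.71/35.105)
    = 0.52273 × 0.24499 = 0.1281 m

S_c ≈ 0.128 m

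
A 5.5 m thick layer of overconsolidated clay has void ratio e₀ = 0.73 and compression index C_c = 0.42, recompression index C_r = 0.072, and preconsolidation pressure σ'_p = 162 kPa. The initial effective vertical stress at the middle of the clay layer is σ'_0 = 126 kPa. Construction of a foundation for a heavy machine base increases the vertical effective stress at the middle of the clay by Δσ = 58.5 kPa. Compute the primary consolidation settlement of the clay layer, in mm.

Final effective stress: σ'_f = 126 + 58.5 = 184.5 kPa.
σ'_f = 184.5 > σ'_p = 162 kPa, so the stress path crosses the preconsolidation pressure — recompression up to σ'_p, then virgin compression beyond:
S_c = H/(1+e₀)·[C_r·log₁₀(σ'_p/σ'_0) + C_c·log₁₀(σ'_f/σ'_p)]
    = 5.5/1.73 × [0.072×log₁₀(162/126) + 0.42×log₁₀(184.5/162)]
    = 3.1792 × [0.0078584 + 0.023722] = 0.1004 m

S_c ≈ 100 mm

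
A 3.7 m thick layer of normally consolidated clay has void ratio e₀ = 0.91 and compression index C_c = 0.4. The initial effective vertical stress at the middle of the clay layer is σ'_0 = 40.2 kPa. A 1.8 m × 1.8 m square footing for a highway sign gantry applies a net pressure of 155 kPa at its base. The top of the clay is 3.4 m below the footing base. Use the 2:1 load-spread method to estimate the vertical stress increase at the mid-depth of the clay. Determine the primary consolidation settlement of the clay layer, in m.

Mid-depth of clay below the footing base: z = 3.4 + 3.7/2 = 5.25 m.
Stress increase at mid-clay by the 2:1 spreading method:
Δσ = qBL/((B+z)(L+z)) = 155×1.8×1.8/((1.8+5.25)(1.8+5.25)) = 10.104 kPa
Final effective stress: σ'_f = σ'_0 + Δσ = 40.2 + 10.104 = 50.304 kPa.
Normally consolidated clay, so the full stress increment lies on the virgin compression line:
S_c = C_c·H/(1+e₀)·log₁₀(σ'_f/σ'_0) = 0.4×3.7/(1+0.91)×log₁₀(50.304/40.2)
    = 0.77487 × 0.097376 = 0.07545 m

S_c ≈ 0.0755 m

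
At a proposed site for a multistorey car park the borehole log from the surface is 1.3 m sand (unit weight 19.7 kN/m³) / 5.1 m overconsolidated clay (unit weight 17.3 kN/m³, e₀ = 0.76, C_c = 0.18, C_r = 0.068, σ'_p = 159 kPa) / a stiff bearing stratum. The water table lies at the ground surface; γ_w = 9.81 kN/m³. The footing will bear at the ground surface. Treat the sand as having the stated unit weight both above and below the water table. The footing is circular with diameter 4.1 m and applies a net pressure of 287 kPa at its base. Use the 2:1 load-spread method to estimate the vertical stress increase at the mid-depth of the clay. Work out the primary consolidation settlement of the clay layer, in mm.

S_c ≈ 104 mm

Mid-depth of clay below the ground surface: z = 1.3 + 5.1/2 = 3.85 m.
Total vertical stress at mid-clay: σ_v = 19.7×1.3 + 17.3×2.55 = 69.725 kPa.
Pore pressure: u = 9.81×(3.85 − 0) = 37.769 kPa.
Initial effective stress: σ'_0 = σ_v − u = 69.725 − 37.769 = 31.956 kPa.
Stress increase at mid-clay by the 2:1 spreading method:
Δσ ≈ qD²/(D+z)² = 287×4.1²/(4.1+3.85)² = 76.334 kPa
Final effective stress: σ'_f = 31.956 + 76.334 = 108.29 kPa.
σ'_f = 108.29 ≤ σ'_p = 159 kPa, so the clay remains overconsolidated and only the recompression index applies:
S_c = C_r·H/(1+e₀)·log₁₀(σ'_f/σ'_0) = 0.068×5.1/1.76×log₁₀(108.29/31.956)
    = 0.19704 × 0.53004 = 0.1044 m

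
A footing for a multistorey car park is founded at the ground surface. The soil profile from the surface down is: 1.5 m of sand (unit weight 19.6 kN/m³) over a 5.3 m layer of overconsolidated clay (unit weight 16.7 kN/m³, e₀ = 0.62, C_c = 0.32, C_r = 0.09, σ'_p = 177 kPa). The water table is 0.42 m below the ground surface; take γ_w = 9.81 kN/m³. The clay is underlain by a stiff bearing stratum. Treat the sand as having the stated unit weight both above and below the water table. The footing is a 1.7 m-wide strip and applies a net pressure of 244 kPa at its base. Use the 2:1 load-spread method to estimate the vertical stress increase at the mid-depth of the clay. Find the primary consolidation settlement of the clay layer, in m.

Mid-depth of clay below the ground surface: z = 1.5 + 5.3/2 = 4.15 m.
Total vertical stress at mid-clay: σ_v = 19.6×1.5 + 16.7×2.65 = 73.655 kPa.
Pore pressure: u = 9.81×(4.15 − 0.42) = 36.591 kPa.
Initial effective stress: σ'_0 = σ_v − u = 73.655 − 36.591 = 37.064 kPa.
Stress increase at mid-clay by the 2:1 spreading method:
Δσ = qB/(B+z) = 244×1.7/(1.7+4.15) = 70.906 kPa
Final effective stress: σ'_f = 37.064 + 70.906 = 107.97 kPa.
σ'_f = 107.97 ≤ σ'_p = 177 kPa, so the clay remains overconsolidated and only the recompression index applies:
S_c = C_r·H/(1+e₀)·log₁₀(σ'_f/σ'_0) = 0.09×5.3/1.62×log₁₀(107.97/37.064)
    = 0.29444 × 0.46435 = 0.1367 m

S_c ≈ 0.137 m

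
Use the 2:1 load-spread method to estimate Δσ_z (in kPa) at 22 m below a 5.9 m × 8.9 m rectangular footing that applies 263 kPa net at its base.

Δσ_z ≈ 16 kPa

By the 2:1 method the load spreads at 1 horizontal : 2 vertical, so at depth z the loaded area has grown by z in each plan dimension:
Δσ = qBL/((B+z)(L+z)) = 263×5.9×8.9/((5.9+22)(8.9+22)) = 16.019 kPa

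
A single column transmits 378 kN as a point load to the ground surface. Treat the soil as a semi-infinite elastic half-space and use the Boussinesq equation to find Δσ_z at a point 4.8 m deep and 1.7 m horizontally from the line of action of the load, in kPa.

Boussinesq vertical stress below a point load on an elastic half-space:
Δσ_z = 3P/(2πz²) · [1 + (r/z)²]^(−5/2)
r/z = 1.7/4.8 = 0.35417; [1+(r/z)²]^(−5/2) = 0.74422.
Δσ_z = 3×378/(2π×4.8²) × 0.74422 = 7.8334 × 0.74422 = 5.83 kPa

Δσ_z ≈ 5.83 kPa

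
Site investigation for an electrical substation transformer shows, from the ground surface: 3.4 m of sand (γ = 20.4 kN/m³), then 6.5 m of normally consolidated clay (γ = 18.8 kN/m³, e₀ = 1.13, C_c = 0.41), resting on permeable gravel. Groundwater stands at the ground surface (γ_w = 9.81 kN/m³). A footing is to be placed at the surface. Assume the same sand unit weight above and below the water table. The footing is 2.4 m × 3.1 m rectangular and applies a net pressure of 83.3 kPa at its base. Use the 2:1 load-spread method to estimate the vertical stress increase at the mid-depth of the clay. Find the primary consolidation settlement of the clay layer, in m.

S_c ≈ 0.0556 m

Mid-depth of clay below the ground surface: z = 3.4 + 6.5/2 = 6.65 m.
Total vertical stress at mid-clay: σ_v = 20.4×3.4 + 18.8×3.25 = 130.46 kPa.
Pore pressure: u = 9.81×(6.65 − 0) = 65.237 kPa.
Initial effective stress: σ'_0 = σ_v − u = 130.46 − 65.237 = 65.223 kPa.
Stress increase at mid-clay by the 2:1 spreading method:
Δσ = qBL/((B+z)(L+z)) = 83.3×2.4×3.1/((2.4+6.65)(3.1+6.65)) = 7.0237 kPa
Final effective stress: σ'_f = σ'_0 + Δσ = 65.223 + 7.0237 = 72.247 kPa.
Normally consolidated clay, so the full stress increment lies on the virgin compression line:
S_c = C_c·H/(1+e₀)·log₁₀(σ'_f/σ'_0) = 0.41×6.5/(1+1.13)×log₁₀(72.247/65.223)
    = 1.2512 × 0.044419 = 0.05558 m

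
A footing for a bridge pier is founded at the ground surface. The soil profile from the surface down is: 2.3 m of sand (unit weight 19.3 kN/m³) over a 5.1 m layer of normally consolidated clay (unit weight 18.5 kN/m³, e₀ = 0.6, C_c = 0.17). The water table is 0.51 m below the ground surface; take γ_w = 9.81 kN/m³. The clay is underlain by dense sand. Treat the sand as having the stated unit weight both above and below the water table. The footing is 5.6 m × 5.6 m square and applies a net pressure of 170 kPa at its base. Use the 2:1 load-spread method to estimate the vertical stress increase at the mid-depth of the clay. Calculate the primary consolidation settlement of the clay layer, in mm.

S_c ≈ 163 mm

Mid-depth of clay below the ground surface: z = 2.3 + 5.1/2 = 4.85 m.
Total vertical stress at mid-clay: σ_v = 19.3×2.3 + 18.5×2.55 = 91.565 kPa.
Pore pressure: u = 9.81×(4.85 − 0.51) = 42.575 kPa.
Initial effective stress: σ'_0 = σ_v − u = 91.565 − 42.575 = 48.99 kPa.
Stress increase at mid-clay by the 2:1 spreading method:
Δσ = qBL/((B+z)(L+z)) = 170×5.6×5.6/((5.6+4.85)(5.6+4.85)) = 48.819 kPa
Final effective stress: σ'_f = σ'_0 + Δσ = 48.99 + 48.819 = 97.809 kPa.
Normally consolidated clay, so the full stress increment lies on the virgin compression line:
S_c = C_c·H/(1+e₀)·log₁₀(σ'_f/σ'_0) = 0.17×5.1/(1+0.6)×log₁₀(97.809/48.99)
    = 0.54187 × 0.30027 = 0.1627 m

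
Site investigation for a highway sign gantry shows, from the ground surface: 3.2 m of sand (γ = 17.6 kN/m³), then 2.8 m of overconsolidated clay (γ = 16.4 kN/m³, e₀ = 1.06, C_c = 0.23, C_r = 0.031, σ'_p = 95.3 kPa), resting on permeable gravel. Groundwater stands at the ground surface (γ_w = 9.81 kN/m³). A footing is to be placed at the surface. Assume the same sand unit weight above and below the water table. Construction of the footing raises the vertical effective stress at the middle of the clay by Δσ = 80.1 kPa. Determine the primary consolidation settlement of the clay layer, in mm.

S_c ≈ 43.4 mm

Mid-depth of clay below the ground surface: z = 3.2 + 2.8/2 = 4.6 m.
Total vertical stress at mid-clay: σ_v = 17.6×3.2 + 16.4×1.4 = 79.28 kPa.
Pore pressure: u = 9.81×(4.6 − 0) = 45.126 kPa.
Initial effective stress: σ'_0 = σ_v − u = 79.28 − 45.126 = 34.154 kPa.
Final effective stress: σ'_f = 34.154 + 80.1 = 114.25 kPa.
σ'_f = 114.25 > σ'_p = 95.3 kPa, so the stress path crosses the preconsolidation pressure — recompression up to σ'_p, then virgin compression beyond:
S_c = H/(1+e₀)·[C_r·log₁₀(σ'_p/σ'_0) + C_c·log₁₀(σ'_f/σ'_p)]
    = 2.8/2.06 × [0.031×log₁₀(95.3/34.154) + 0.23×log₁₀(114.25/95.3)]
    = 1.3592 × [0.013815 + 0.018116] = 0.0434 m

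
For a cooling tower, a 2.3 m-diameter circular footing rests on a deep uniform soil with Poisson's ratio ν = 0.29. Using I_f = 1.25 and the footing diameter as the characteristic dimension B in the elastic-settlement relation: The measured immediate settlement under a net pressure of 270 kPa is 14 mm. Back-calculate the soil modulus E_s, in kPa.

E_s ≈ 50800 kPa

S_e = q·B·(1−ν²)/E_s · I_f  ⇒  E_s = q·B·(1−ν²)·I_f / S_e.
E_s = 270 × 2.3 × 0.9159 × 1.25 / 0.014 = 50780 kPa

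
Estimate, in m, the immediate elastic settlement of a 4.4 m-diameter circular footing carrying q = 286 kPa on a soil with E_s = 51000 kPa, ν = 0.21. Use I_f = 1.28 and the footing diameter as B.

Immediate (elastic) settlement: S_e = q·B·(1−ν²)/E_s · I_f.
S_e = 286 × 4.4 × (1 − 0.21²) / 51000 × 1.28
    = 286 × 4.4 × 0.9559 / 51000 × 1.28
    = 0.03019 m

S_e ≈ 0.0302 m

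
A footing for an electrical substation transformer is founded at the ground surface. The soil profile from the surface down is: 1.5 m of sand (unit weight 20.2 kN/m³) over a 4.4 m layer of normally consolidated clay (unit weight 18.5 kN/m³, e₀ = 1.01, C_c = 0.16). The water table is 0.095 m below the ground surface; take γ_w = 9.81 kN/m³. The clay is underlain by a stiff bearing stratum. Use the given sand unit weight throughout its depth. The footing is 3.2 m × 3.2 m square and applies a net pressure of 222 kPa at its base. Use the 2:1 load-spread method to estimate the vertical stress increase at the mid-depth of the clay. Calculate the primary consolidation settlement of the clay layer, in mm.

S_c ≈ 129 mm

Mid-depth of clay below the ground surface: z = 1.5 + 4.4/2 = 3.7 m.
Total vertical stress at mid-clay: σ_v = 20.2×1.5 + 18.5×2.2 = 71 kPa.
Pore pressure: u = 9.81×(3.7 − 0.095) = 35.365 kPa.
Initial effective stress: σ'_0 = σ_v − u = 71 − 35.365 = 35.635 kPa.
Stress increase at mid-clay by the 2:1 spreading method:
Δσ = qBL/((B+z)(L+z)) = 222×3.2×3.2/((3.2+3.7)(3.2+3.7)) = 47.748 kPa
Final effective stress: σ'_f = σ'_0 + Δσ = 35.635 + 47.748 = 83.383 kPa.
Normally consolidated clay, so the full stress increment lies on the virgin compression line:
S_c = C_c·H/(1+e₀)·log₁₀(σ'_f/σ'_0) = 0.16×4.4/(1+1.01)×log₁₀(83.383/35.635)
    = 0.35025 × 0.3692 = 0.1293 m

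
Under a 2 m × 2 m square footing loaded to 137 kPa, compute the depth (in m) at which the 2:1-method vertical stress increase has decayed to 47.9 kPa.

2:1 spreading — at depth z the loaded area has grown by z in each plan dimension:
qB²/(B+z)² = Δσ_z ⇒ z = B(√(q/Δσ_z) − 1) = 2×(√(137/47.9) − 1) = 1.382 m

z ≈ 1.38 m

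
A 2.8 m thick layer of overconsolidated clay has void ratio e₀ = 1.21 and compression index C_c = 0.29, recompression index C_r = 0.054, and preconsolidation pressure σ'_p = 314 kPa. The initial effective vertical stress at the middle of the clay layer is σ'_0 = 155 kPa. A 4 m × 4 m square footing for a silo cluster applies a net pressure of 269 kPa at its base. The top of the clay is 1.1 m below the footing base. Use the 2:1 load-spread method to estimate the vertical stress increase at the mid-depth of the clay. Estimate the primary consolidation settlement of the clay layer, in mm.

Mid-depth of clay below the footing base: z = 1.1 + 2.8/2 = 2.5 m.
Stress increase at mid-clay by the 2:1 spreading method:
Δσ = qBL/((B+z)(L+z)) = 269×4×4/((4+2.5)(4+2.5)) = 101.87 kPa
Final effective stress: σ'_f = 155 + 101.87 = 256.87 kPa.
σ'_f = 256.87 ≤ σ'_p = 314 kPa, so the clay remains overconsolidated and only the recompression index applies:
S_c = C_r·H/(1+e₀)·log₁₀(σ'_f/σ'_0) = 0.054×2.8/2.21×log₁₀(256.87/155)
    = 0.068418 × 0.21938 = 0.01501 m

S_c ≈ 15 mm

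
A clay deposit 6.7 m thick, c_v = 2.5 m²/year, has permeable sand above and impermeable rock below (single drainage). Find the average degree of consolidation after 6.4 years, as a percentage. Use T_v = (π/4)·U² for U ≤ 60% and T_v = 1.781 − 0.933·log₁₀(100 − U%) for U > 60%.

Drainage path length: H_d = H = 6.7 m (single drainage).
T_v = c_v·t/H_d² = 2.5×6.4/6.7² = 0.35643.
T_v = 0.35643 corresponds to the U > 60% branch:
U = 1 − 10^((1.781 − T_v)/0.933)/100 = 0.6636

U ≈ 66.4 %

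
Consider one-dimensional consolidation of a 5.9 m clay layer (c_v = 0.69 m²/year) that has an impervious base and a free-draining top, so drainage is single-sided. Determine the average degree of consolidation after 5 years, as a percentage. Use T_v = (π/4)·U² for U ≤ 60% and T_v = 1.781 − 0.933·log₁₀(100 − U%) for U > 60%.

U ≈ 35.5 %

Drainage path length: H_d = H = 5.9 m (single drainage).
T_v = c_v·t/H_d² = 0.69×5/5.9² = 0.099109.
T_v = 0.099109 corresponds to the U ≤ 60% branch:
U = √(4T_v/π) = 0.3552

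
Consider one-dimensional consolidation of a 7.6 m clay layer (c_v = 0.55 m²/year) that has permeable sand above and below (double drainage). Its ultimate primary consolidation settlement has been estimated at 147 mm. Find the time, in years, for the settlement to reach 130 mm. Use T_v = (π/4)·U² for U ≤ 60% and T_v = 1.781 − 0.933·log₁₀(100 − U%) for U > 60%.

t ≈ 20.7 years

Drainage path length: H_d = H/2 = 3.8 m (double drainage).
U = S(t)/S_ult = 130/147 = 0.8844.
U > 60%: T_v = 1.781 − 0.933·log₁₀(100 − 88.435) = 0.7891.
t = T_v·H_d²/c_v = 0.7891×3.8²/0.55 = 20.72 years.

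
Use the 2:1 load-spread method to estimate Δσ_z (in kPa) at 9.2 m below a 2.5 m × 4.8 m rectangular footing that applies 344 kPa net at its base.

By the 2:1 method the load spreads at 1 horizontal : 2 vertical, so at depth z the loaded area has grown by z in each plan dimension:
Δσ = qBL/((B+z)(L+z)) = 344×2.5×4.8/((2.5+9.2)(4.8+9.2)) = 25.201 kPa

Δσ_z ≈ 25.2 kPa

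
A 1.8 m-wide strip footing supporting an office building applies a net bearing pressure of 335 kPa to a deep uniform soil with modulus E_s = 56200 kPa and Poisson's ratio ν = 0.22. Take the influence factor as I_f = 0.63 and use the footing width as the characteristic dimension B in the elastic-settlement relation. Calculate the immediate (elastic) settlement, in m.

Immediate (elastic) settlement: S_e = q·B·(1−ν²)/E_s · I_f.
S_e = 335 × 1.8 × (1 − 0.22²) / 56200 × 0.63
    = 335 × 1.8 × 0.9516 / 56200 × 0.63
    = 0.006432 m

S_e ≈ 0.00643 m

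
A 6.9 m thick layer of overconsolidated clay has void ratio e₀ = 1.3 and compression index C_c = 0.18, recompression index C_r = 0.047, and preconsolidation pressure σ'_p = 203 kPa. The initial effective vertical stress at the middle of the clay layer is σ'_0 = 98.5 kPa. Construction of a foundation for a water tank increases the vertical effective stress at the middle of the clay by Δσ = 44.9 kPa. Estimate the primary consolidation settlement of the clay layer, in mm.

S_c ≈ 23 mm

Final effective stress: σ'_f = 98.5 + 44.9 = 143.4 kPa.
σ'_f = 143.4 ≤ σ'_p = 203 kPa, so the clay remains overconsolidated and only the recompression index applies:
S_c = C_r·H/(1+e₀)·log₁₀(σ'_f/σ'_0) = 0.047×6.9/2.3×log₁₀(143.4/98.5)
    = 0.141 × 0.16311 = 0.023 m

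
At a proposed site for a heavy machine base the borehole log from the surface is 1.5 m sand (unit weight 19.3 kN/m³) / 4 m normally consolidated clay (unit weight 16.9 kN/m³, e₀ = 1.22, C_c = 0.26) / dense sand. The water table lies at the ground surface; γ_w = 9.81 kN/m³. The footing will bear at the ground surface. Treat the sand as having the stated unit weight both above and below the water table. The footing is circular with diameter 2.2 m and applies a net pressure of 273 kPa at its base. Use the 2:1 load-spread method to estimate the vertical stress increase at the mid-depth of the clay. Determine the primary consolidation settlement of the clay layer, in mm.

S_c ≈ 181 mm

Mid-depth of clay below the ground surface: z = 1.5 + 4/2 = 3.5 m.
Total vertical stress at mid-clay: σ_v = 19.3×1.5 + 16.9×2 = 62.75 kPa.
Pore pressure: u = 9.81×(3.5 − 0) = 34.335 kPa.
Initial effective stress: σ'_0 = σ_v − u = 62.75 − 34.335 = 28.415 kPa.
Stress increase at mid-clay by the 2:1 spreading method:
Δσ ≈ qD²/(D+z)² = 273×2.2²/(2.2+3.5)² = 40.669 kPa
Final effective stress: σ'_f = σ'_0 + Δσ = 28.415 + 40.669 = 69.084 kPa.
Normally consolidated clay, so the full stress increment lies on the virgin compression line:
S_c = C_c·H/(1+e₀)·log₁₀(σ'_f/σ'_0) = 0.26×4/(1+1.22)×log₁₀(69.084/28.415)
    = 0.46847 × 0.38583 = 0.1807 m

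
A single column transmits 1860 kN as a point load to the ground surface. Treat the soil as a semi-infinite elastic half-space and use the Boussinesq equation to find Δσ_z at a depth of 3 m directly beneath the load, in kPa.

Δσ_z ≈ 98.7 kPa

Boussinesq vertical stress below a point load on an elastic half-space:
Δσ_z = 3P/(2πz²) · [1 + (r/z)²]^(−5/2)
r/z = 0/3 = 0; [1+(r/z)²]^(−5/2) = 1.
Δσ_z = 3×1860/(2π×3²) × 1 = 98.676 × 1 = 98.68 kPa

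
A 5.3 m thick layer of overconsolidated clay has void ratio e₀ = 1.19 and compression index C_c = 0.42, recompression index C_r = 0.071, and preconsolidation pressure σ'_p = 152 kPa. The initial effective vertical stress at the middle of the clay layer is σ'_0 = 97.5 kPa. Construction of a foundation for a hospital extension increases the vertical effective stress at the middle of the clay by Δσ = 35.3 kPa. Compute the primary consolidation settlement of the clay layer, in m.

S_c ≈ 0.0231 m

Final effective stress: σ'_f = 97.5 + 35.3 = 132.8 kPa.
σ'_f = 132.8 ≤ σ'_p = 152 kPa, so the clay remains overconsolidated and only the recompression index applies:
S_c = C_r·H/(1+e₀)·log₁₀(σ'_f/σ'_0) = 0.071×5.3/2.19×log₁₀(132.8/97.5)
    = 0.17183 × 0.13419 = 0.02306 m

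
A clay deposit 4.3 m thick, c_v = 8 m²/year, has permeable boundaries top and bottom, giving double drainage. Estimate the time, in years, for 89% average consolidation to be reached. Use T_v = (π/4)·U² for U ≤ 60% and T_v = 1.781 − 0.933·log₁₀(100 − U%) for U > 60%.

t ≈ 0.468 years

Drainage path length: H_d = H/2 = 2.15 m (double drainage).
U > 60%: T_v = 1.781 − 0.933·log₁₀(100 − 89) = 0.80938.
t = T_v·H_d²/c_v = 0.80938×2.15²/8 = 0.4677 years.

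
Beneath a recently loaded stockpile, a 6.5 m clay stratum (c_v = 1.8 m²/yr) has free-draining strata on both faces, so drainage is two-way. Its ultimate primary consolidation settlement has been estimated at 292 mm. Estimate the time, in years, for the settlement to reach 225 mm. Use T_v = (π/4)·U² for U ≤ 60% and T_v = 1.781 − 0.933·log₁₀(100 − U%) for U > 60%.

Drainage path length: H_d = H/2 = 3.25 m (double drainage).
U = S(t)/S_ult = 225/292 = 0.7705.
U > 60%: T_v = 1.781 − 0.933·log₁₀(100 − 77.055) = 0.51147.
t = T_v·H_d²/c_v = 0.51147×3.25²/1.8 = 3.001 years.

t ≈ 3 years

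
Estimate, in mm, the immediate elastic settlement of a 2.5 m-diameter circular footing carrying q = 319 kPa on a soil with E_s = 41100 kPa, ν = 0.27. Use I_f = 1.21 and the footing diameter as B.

S_e ≈ 21.8 mm

Immediate (elastic) settlement: S_e = q·B·(1−ν²)/E_s · I_f.
S_e = 319 × 2.5 × (1 − 0.27²) / 41100 × 1.21
    = 319 × 2.5 × 0.9271 / 41100 × 1.21
    = 0.02177 m = 21.77 mm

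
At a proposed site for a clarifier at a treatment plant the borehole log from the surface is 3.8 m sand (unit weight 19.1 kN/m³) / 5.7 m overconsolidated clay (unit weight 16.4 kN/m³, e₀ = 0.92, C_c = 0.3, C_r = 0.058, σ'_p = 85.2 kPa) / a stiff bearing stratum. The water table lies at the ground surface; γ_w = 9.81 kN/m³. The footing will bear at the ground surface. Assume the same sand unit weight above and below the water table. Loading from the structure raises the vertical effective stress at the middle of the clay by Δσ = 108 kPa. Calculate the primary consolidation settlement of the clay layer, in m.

Mid-depth of clay below the ground surface: z = 3.8 + 5.7/2 = 6.65 m.
Total vertical stress at mid-clay: σ_v = 19.1×3.8 + 16.4×2.85 = 119.32 kPa.
Pore pressure: u = 9.81×(6.65 − 0) = 65.237 kPa.
Initial effective stress: σ'_0 = σ_v − u = 119.32 − 65.237 = 54.083 kPa.
Final effective stress: σ'_f = 54.083 + 108 = 162.08 kPa.
σ'_f = 162.08 > σ'_p = 85.2 kPa, so the stress path crosses the preconsolidation pressure — recompression up to σ'_p, then virgin compression beyond:
S_c = H/(1+e₀)·[C_r·log₁₀(σ'_p/σ'_0) + C_c·log₁₀(σ'_f/σ'_p)]
    = 5.7/1.92 × [0.058×log₁₀(85.2/54.083) + 0.3×log₁₀(162.08/85.2)]
    = 2.9688 × [0.011448 + 0.083787] = 0.2827 m

S_c ≈ 0.283 m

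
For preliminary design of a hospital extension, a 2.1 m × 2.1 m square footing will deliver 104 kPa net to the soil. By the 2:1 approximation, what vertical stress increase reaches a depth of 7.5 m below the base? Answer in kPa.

By the 2:1 method the load spreads at 1 horizontal : 2 vertical, so at depth z the loaded area has grown by z in each plan dimension:
Δσ = qBL/((B+z)(L+z)) = 104×2.1×2.1/((2.1+7.5)(2.1+7.5)) = 4.9766 kPa

Δσ_z ≈ 4.98 kPa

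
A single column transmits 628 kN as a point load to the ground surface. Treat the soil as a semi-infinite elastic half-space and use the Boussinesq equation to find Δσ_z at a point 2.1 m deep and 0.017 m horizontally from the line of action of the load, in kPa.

Δσ_z ≈ 68 kPa

Boussinesq vertical stress below a point load on an elastic half-space:
Δσ_z = 3P/(2πz²) · [1 + (r/z)²]^(−5/2)
r/z = 0.017/2.1 = 0.0080952; [1+(r/z)²]^(−5/2) = 0.99984.
Δσ_z = 3×628/(2π×2.1²) × 0.99984 = 67.993 × 0.99984 = 67.98 kPa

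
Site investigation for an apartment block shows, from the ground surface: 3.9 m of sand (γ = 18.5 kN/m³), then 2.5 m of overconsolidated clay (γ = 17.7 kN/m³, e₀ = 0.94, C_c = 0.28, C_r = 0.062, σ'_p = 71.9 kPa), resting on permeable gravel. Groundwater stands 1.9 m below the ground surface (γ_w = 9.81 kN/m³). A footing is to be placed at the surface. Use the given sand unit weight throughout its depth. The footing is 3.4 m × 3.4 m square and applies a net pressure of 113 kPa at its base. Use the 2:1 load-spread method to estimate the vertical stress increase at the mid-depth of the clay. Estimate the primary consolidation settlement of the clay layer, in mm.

S_c ≈ 22.2 mm

Mid-depth of clay below the ground surface: z = 3.9 + 2.5/2 = 5.15 m.
Total vertical stress at mid-clay: σ_v = 18.5×3.9 + 17.7×1.25 = 94.275 kPa.
Pore pressure: u = 9.81×(5.15 − 1.9) = 31.883 kPa.
Initial effective stress: σ'_0 = σ_v − u = 94.275 − 31.883 = 62.392 kPa.
Stress increase at mid-clay by the 2:1 spreading method:
Δσ = qBL/((B+z)(L+z)) = 113×3.4×3.4/((3.4+5.15)(3.4+5.15)) = 17.869 kPa
Final effective stress: σ'_f = 62.392 + 17.869 = 80.261 kPa.
σ'_f = 80.261 > σ'_p = 71.9 kPa, so the stress path crosses the preconsolidation pressure — recompression up to σ'_p, then virgin compression beyond:
S_c = H/(1+e₀)·[C_r·log₁₀(σ'_p/σ'_0) + C_c·log₁₀(σ'_f/σ'_p)]
    = 2.5/1.94 × [0.062×log₁₀(71.9/62.392) + 0.28×log₁₀(80.261/71.9)]
    = 1.2887 × [0.0038192 + 0.013377] = 0.02216 m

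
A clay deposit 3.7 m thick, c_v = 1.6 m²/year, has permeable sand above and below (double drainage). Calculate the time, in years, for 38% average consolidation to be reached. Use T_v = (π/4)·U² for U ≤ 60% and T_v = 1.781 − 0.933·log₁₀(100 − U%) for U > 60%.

Drainage path length: H_d = H/2 = 1.85 m (double drainage).
U ≤ 60%: T_v = (π/4)·U² = (π/4)×0.38² = 0.11341.
t = T_v·H_d²/c_v = 0.11341×1.85²/1.6 = 0.2426 years.

t ≈ 0.243 years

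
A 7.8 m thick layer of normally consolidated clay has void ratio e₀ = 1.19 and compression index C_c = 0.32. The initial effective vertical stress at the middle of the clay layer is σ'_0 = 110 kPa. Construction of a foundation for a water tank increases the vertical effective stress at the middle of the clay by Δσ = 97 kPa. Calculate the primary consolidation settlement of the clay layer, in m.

Final effective stress: σ'_f = σ'_0 + Δσ = 110 + 97 = 207 kPa.
Normally consolidated clay, so the full stress increment lies on the virgin compression line:
S_c = C_c·H/(1+e₀)·log₁₀(σ'_f/σ'_0) = 0.32×7.8/(1+1.19)×log₁₀(207/110)
    = 1.1397 × 0.27458 = 0.3129 m

S_c ≈ 0.313 m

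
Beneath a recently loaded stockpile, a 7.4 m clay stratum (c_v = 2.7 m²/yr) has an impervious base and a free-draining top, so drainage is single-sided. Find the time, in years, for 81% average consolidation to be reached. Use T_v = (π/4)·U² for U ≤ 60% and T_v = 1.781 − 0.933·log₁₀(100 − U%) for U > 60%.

t ≈ 11.9 years

Drainage path length: H_d = H = 7.4 m (single drainage).
U > 60%: T_v = 1.781 − 0.933·log₁₀(100 − 81) = 0.58792.
t = T_v·H_d²/c_v = 0.58792×7.4²/2.7 = 11.92 years.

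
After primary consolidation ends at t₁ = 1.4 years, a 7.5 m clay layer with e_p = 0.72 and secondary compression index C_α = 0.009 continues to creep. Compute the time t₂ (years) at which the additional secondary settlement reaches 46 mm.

t₂ ≈ 20.8 years

S_s = C_α·H/(1+e_p)·log₁₀(t₂/t₁) ⇒ log₁₀(t₂/t₁) = S_s·(1+e_p)/(C_α·H).
log₁₀(t₂/t₁) = 0.046 × (1+0.72) / (0.009×7.5) = 1.172
t₂ = t₁ × 10^1.172 = 1.4 × 14.86 = 20.81 years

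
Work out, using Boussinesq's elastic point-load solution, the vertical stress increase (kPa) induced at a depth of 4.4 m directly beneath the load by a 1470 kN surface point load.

Boussinesq vertical stress below a point load on an elastic half-space:
Δσ_z = 3P/(2πz²) · [1 + (r/z)²]^(−5/2)
r/z = 0/4.4 = 0; [1+(r/z)²]^(−5/2) = 1.
Δσ_z = 3×1470/(2π×4.4²) × 1 = 36.254 × 1 = 36.25 kPa

Δσ_z ≈ 36.3 kPa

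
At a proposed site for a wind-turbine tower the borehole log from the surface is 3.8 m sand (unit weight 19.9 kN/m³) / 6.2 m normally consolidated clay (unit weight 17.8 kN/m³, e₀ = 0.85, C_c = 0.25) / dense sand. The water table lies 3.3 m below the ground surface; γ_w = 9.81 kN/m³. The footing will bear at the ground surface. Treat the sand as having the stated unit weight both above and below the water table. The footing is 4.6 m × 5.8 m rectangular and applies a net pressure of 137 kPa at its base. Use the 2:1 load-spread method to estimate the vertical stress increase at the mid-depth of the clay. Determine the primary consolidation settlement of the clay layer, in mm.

Mid-depth of clay below the ground surface: z = 3.8 + 6.2/2 = 6.9 m.
Total vertical stress at mid-clay: σ_v = 19.9×3.8 + 17.8×3.1 = 130.8 kPa.
Pore pressure: u = 9.81×(6.9 − 3.3) = 35.316 kPa.
Initial effective stress: σ'_0 = σ_v − u = 130.8 − 35.316 = 95.484 kPa.
Stress increase at mid-clay by the 2:1 spreading method:
Δσ = qBL/((B+z)(L+z)) = 137×4.6×5.8/((4.6+6.9)(5.8+6.9)) = 25.027 kPa
Final effective stress: σ'_f = σ'_0 + Δσ = 95.484 + 25.027 = 120.51 kPa.
Normally consolidated clay, so the full stress increment lies on the virgin compression line:
S_c = C_c·H/(1+e₀)·log₁₀(σ'_f/σ'_0) = 0.25×6.2/(1+0.85)×log₁₀(120.51/95.484)
    = 0.83784 × 0.10109 = 0.0847 m

S_c ≈ 84.7 mm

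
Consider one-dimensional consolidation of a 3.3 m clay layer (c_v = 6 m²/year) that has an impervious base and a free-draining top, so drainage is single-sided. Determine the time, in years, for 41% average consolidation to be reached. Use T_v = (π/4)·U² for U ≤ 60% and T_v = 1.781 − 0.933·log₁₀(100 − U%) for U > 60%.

t ≈ 0.24 years

Drainage path length: H_d = H = 3.3 m (single drainage).
U ≤ 60%: T_v = (π/4)·U² = (π/4)×0.41² = 0.13203.
t = T_v·H_d²/c_v = 0.13203×3.3²/6 = 0.2396 years.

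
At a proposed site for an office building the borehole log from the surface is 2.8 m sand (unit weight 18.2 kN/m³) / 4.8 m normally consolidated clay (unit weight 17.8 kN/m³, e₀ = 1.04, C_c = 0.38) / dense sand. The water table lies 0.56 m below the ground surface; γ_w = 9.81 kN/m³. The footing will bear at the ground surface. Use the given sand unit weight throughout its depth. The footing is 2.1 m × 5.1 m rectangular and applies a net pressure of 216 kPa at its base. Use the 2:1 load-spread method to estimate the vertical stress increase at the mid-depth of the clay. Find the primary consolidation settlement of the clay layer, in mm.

S_c ≈ 192 mm

Mid-depth of clay below the ground surface: z = 2.8 + 4.8/2 = 5.2 m.
Total vertical stress at mid-clay: σ_v = 18.2×2.8 + 17.8×2.4 = 93.68 kPa.
Pore pressure: u = 9.81×(5.2 − 0.56) = 45.518 kPa.
Initial effective stress: σ'_0 = σ_v − u = 93.68 − 45.518 = 48.162 kPa.
Stress increase at mid-clay by the 2:1 spreading method:
Δσ = qBL/((B+z)(L+z)) = 216×2.1×5.1/((2.1+5.2)(5.1+5.2)) = 30.767 kPa
Final effective stress: σ'_f = σ'_0 + Δσ = 48.162 + 30.767 = 78.929 kPa.
Normally consolidated clay, so the full stress increment lies on the virgin compression line:
S_c = C_c·H/(1+e₀)·log₁₀(σ'_f/σ'_0) = 0.38×4.8/(1+1.04)×log₁₀(78.929/48.162)
    = 0.89412 × 0.21453 = 0.1918 m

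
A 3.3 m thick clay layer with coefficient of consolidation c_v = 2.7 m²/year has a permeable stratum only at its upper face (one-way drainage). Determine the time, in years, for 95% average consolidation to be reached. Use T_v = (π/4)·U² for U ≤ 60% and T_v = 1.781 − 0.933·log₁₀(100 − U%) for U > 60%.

Drainage path length: H_d = H = 3.3 m (single drainage).
U > 60%: T_v = 1.781 − 0.933·log₁₀(100 − 95) = 1.1289.
t = T_v·H_d²/c_v = 1.1289×3.3²/2.7 = 4.553 years.

t ≈ 4.55 years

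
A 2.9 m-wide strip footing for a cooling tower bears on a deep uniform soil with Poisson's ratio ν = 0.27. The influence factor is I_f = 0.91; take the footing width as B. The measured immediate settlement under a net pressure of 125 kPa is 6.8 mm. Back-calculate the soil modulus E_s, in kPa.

E_s ≈ 45000 kPa

S_e = q·B·(1−ν²)/E_s · I_f  ⇒  E_s = q·B·(1−ν²)·I_f / S_e.
E_s = 125 × 2.9 × 0.9271 × 0.91 / 0.0068 = 44970 kPa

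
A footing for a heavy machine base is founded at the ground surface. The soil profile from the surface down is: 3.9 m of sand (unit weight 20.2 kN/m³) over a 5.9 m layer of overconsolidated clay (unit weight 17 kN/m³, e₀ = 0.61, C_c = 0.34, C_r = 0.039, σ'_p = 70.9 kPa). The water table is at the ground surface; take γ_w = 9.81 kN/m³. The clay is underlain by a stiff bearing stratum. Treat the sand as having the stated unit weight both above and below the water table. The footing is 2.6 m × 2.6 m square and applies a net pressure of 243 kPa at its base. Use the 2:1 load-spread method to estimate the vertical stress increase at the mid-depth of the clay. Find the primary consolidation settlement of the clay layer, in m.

Mid-depth of clay below the ground surface: z = 3.9 + 5.9/2 = 6.85 m.
Total vertical stress at mid-clay: σ_v = 20.2×3.9 + 17×2.95 = 128.93 kPa.
Pore pressure: u = 9.81×(6.85 − 0) = 67.198 kPa.
Initial effective stress: σ'_0 = σ_v − u = 128.93 − 67.198 = 61.732 kPa.
Stress increase at mid-clay by the 2:1 spreading method:
Δσ = qBL/((B+z)(L+z)) = 243×2.6×2.6/((2.6+6.85)(2.6+6.85)) = 18.395 kPa
Final effective stress: σ'_f = 61.732 + 18.395 = 80.127 kPa.
σ'_f = 80.127 > σ'_p = 70.9 kPa, so the stress path crosses the preconsolidation pressure — recompression up to σ'_p, then virgin compression beyond:
S_c = H/(1+e₀)·[C_r·log₁₀(σ'_p/σ'_0) + C_c·log₁₀(σ'_f/σ'_p)]
    = 5.9/1.61 × [0.039×log₁₀(70.9/61.732) + 0.34×log₁₀(80.127/70.9)]
    = 3.6646 × [0.0023453 + 0.018065] = 0.0748 m

S_c ≈ 0.0748 m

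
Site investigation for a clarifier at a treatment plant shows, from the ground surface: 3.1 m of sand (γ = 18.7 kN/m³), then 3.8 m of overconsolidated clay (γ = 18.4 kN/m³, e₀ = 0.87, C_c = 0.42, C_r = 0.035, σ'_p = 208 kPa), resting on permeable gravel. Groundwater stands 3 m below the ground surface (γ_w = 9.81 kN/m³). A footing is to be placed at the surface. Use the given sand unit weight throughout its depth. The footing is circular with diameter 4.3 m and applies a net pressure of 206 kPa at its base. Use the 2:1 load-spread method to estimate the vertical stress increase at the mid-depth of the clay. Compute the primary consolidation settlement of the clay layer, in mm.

S_c ≈ 14.5 mm

Mid-depth of clay below the ground surface: z = 3.1 + 3.8/2 = 5 m.
Total vertical stress at mid-clay: σ_v = 18.7×3.1 + 18.4×1.9 = 92.93 kPa.
Pore pressure: u = 9.81×(5 − 3) = 19.62 kPa.
Initial effective stress: σ'_0 = σ_v − u = 92.93 − 19.62 = 73.31 kPa.
Stress increase at mid-clay by the 2:1 spreading method:
Δσ ≈ qD²/(D+z)² = 206×4.3²/(4.3+5)² = 44.039 kPa
Final effective stress: σ'_f = 73.31 + 44.039 = 117.35 kPa.
σ'_f = 117.35 ≤ σ'_p = 208 kPa, so the clay remains overconsolidated and only the recompression index applies:
S_c = C_r·H/(1+e₀)·log₁₀(σ'_f/σ'_0) = 0.035×3.8/1.87×log₁₀(117.35/73.31)
    = 0.071124 × 0.20432 = 0.01453 m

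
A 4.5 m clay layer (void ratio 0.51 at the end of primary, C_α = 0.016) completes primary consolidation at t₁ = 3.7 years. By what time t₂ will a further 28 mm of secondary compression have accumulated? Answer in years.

S_s = C_α·H/(1+e_p)·log₁₀(t₂/t₁) ⇒ log₁₀(t₂/t₁) = S_s·(1+e_p)/(C_α·H).
log₁₀(t₂/t₁) = 0.028 × (1+0.51) / (0.016×4.5) = 0.5872
t₂ = t₁ × 10^0.5872 = 3.7 × 3.866 = 14.3 years

t₂ ≈ 14.3 years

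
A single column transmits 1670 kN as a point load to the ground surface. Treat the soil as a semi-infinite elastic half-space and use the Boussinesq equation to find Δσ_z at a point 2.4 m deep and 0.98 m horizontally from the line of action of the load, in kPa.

Boussinesq vertical stress below a point load on an elastic half-space:
Δσ_z = 3P/(2πz²) · [1 + (r/z)²]^(−5/2)
r/z = 0.98/2.4 = 0.40833; [1+(r/z)²]^(−5/2) = 0.68009.
Δσ_z = 3×1670/(2π×2.4²) × 0.68009 = 138.43 × 0.68009 = 94.14 kPa

Δσ_z ≈ 94.1 kPa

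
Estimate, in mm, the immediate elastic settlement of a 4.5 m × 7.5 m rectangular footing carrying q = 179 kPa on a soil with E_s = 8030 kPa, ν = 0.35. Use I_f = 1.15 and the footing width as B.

Immediate (elastic) settlement: S_e = q·B·(1−ν²)/E_s · I_f.
S_e = 179 × 4.5 × (1 − 0.35²) / 8030 × 1.15
    = 179 × 4.5 × 0.8775 / 8030 × 1.15
    = 0.1012 m = 101.2 mm

S_e ≈ 101 mm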